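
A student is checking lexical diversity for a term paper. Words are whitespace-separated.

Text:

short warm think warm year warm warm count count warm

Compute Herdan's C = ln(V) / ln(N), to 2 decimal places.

N = 10, V = 5.
ln(V) = 1.609438, ln(N) = 2.302585
C = 1.609438 / 2.302585 = 0.70

0.70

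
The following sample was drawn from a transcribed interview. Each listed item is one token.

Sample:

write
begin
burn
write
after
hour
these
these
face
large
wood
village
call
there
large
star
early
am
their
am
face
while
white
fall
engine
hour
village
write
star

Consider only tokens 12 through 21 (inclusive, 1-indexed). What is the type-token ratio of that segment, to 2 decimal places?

0.90

Segment tokens 12–21: village, call, there, large, star, early, am, their, am, face
Segment N = 10, segment V = 9.
TTR = 9 / 10 = 0.90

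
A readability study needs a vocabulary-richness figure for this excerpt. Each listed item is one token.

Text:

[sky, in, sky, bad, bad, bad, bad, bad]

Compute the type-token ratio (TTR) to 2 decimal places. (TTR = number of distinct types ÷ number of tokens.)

N = 8 tokens, V = 3 types.
TTR = V / N = 3 / 8 = 0.38

0.38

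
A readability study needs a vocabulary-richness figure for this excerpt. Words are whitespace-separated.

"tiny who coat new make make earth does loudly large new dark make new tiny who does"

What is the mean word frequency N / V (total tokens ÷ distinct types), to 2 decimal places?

1.70

N = 17 tokens, V = 10 types.
Mean frequency = N / V = 17 / 10 = 1.70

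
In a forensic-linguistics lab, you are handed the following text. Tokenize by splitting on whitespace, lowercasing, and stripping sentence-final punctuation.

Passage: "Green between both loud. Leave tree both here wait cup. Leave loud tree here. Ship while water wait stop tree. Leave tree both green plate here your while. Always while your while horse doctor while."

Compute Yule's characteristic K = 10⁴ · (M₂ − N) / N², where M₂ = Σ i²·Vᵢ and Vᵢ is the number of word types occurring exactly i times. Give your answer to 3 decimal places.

473.469

Frequencies: while:5, tree:4, both:3, leave:3, here:3, green:2, loud:2, wait:2, your:2, between:1, cup:1, ship:1, water:1, stop:1, plate:1, always:1, horse:1, doctor:1
N = 35. Frequency spectrum: V_1=9, V_2=4, V_3=3, V_4=1, V_5=1
M₂ = 1²·9 + 2²·4 + 3²·3 + 4²·1 + 5²·1 = 93
K = 10000 × (93 − 35) / 35² = 473.469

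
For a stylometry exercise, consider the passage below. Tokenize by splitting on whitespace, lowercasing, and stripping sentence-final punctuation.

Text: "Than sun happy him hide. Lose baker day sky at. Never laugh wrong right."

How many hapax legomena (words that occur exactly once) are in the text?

Frequencies: than:1, sun:1, happy:1, him:1, hide:1, lose:1, baker:1, day:1, sky:1, at:1, never:1, laugh:1, wrong:1, right:1
Hapax (freq=1): at, baker, day, happy, hide, him, laugh, lose, never, right, sky, sun, than, wrong

14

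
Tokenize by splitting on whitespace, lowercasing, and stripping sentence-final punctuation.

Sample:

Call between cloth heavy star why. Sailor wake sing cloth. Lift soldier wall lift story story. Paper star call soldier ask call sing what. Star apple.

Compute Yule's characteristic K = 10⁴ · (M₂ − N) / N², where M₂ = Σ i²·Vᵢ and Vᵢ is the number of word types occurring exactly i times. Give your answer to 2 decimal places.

325.44

Frequencies: call:3, star:3, cloth:2, sing:2, lift:2, soldier:2, story:2, between:1, heavy:1, why:1, sailor:1, wake:1, wall:1, paper:1, ask:1, what:1, apple:1
N = 26. Frequency spectrum: V_1=10, V_2=5, V_3=2
M₂ = 1²·10 + 2²·5 + 3²·2 = 48
K = 10000 × (48 − 26) / 26² = 325.44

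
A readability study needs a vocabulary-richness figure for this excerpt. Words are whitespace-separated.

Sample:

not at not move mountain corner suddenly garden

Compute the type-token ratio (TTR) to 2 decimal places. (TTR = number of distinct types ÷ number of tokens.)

0.88

N = 8 tokens, V = 7 types.
TTR = V / N = 7 / 8 = 0.88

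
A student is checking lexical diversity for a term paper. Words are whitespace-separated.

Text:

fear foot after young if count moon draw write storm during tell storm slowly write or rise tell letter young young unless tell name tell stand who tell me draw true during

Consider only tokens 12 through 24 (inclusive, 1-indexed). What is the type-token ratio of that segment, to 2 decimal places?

Segment tokens 12–24: tell, storm, slowly, write, or, rise, tell, letter, young, young, unless, tell, name
Segment N = 13, segment V = 10.
TTR = 10 / 13 = 0.77

0.77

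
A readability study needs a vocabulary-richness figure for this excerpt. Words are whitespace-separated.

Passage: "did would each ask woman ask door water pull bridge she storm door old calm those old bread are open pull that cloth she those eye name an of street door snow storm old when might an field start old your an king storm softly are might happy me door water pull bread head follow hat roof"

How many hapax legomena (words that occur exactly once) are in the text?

26

Frequencies: door:4, old:4, pull:3, storm:3, an:3, ask:2, water:2, she:2, those:2, bread:2, are:2, might:2, did:1, would:1, each:1, woman:1, bridge:1, calm:1, open:1, that:1, … (18 more, each freq 1)
Hapax (freq=1): bridge, calm, cloth, did, each, eye, field, follow, happy, hat, head, king, me, name, of, open, roof, snow, softly, start, street, that, when, woman, would, your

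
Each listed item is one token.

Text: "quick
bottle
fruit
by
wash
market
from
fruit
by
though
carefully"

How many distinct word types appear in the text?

9

Distinct types: {bottle, by, carefully, from, fruit, market, quick, though, wash}
V = 9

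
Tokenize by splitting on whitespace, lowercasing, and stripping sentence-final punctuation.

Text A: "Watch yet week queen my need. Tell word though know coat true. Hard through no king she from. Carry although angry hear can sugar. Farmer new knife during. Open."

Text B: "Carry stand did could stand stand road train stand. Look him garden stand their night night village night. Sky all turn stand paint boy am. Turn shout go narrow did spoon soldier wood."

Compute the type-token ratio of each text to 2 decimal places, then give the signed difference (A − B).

0.27

TTR(A) = 29/29 = 1.00
TTR(B) = 24/33 = 0.73
Difference = 1.00 − 0.73 = 0.27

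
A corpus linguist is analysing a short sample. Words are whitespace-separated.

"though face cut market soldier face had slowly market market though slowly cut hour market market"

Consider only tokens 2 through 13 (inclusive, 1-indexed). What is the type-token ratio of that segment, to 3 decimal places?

0.583

Segment tokens 2–13: face, cut, market, soldier, face, had, slowly, market, market, though, slowly, cut
Segment N = 12, segment V = 7.
TTR = 7 / 12 = 0.583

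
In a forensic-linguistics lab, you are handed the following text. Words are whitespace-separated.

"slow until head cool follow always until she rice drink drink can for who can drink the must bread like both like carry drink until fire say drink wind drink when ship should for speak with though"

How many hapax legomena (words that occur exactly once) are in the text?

22

Frequencies: drink:6, until:3, can:2, for:2, like:2, slow:1, head:1, cool:1, follow:1, always:1, she:1, rice:1, who:1, the:1, must:1, bread:1, both:1, carry:1, fire:1, say:1, … (7 more, each freq 1)
Hapax (freq=1): always, both, bread, carry, cool, fire, follow, head, must, rice, say, she, ship, should, slow, speak, the, though, when, who, wind, with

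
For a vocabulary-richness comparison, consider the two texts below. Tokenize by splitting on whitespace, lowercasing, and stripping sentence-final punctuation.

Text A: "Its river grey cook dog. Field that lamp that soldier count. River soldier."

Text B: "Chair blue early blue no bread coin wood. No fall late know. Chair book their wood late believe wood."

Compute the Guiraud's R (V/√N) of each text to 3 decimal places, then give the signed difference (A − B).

A: V=10, N=13, R=2.774
B: V=13, N=19, R=2.982
Difference = 2.774 − 2.982 = -0.208

-0.208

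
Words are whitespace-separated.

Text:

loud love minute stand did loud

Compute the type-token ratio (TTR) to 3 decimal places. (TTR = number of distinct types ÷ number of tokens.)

0.833

N = 6 tokens, V = 5 types.
TTR = V / N = 5 / 6 = 0.833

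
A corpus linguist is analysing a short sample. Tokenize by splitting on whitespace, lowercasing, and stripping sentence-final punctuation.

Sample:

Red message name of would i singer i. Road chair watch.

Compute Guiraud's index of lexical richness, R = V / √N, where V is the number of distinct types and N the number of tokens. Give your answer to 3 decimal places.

3.015

N = 11, V = 10.
√N = 3.316625
R = 10 / 3.316625 = 3.015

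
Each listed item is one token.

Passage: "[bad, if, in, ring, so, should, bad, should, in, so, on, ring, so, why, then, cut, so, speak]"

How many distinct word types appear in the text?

Distinct types: {bad, cut, if, in, on, ring, should, so, speak, then, why}
V = 11

11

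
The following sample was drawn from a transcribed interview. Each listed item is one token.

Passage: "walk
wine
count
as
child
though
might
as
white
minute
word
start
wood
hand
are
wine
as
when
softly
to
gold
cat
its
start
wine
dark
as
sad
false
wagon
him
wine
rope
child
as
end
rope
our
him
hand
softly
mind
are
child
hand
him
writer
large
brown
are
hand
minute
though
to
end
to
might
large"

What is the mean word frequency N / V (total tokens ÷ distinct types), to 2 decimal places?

N = 58 tokens, V = 32 types.
Mean frequency = N / V = 58 / 32 = 1.81

1.81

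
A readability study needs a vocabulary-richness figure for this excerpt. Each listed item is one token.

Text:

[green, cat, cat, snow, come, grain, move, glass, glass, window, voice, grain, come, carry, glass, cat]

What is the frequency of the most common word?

Frequencies: cat:3, glass:3, come:2, grain:2, green:1, snow:1, move:1, window:1, voice:1, carry:1
Most common: 'cat' with frequency 3.

3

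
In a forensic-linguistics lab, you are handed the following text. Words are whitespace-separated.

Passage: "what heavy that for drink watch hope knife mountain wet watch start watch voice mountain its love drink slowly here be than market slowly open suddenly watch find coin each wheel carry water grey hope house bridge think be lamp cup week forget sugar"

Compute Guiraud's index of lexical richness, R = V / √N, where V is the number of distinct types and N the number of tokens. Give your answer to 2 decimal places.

N = 44, V = 36.
√N = 6.633250
R = 36 / 6.633250 = 5.43

5.43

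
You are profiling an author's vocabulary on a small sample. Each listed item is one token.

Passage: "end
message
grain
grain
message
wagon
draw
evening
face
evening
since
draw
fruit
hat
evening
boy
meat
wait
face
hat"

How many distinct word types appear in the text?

13

Distinct types: {boy, draw, end, evening, face, fruit, grain, hat, meat, message, since, wagon, wait}
V = 13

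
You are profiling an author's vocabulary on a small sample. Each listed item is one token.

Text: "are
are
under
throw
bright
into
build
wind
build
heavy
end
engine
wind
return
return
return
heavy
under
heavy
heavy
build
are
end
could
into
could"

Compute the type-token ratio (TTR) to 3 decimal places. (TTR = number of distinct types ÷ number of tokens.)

0.462

N = 26 tokens, V = 12 types.
TTR = V / N = 12 / 26 = 0.462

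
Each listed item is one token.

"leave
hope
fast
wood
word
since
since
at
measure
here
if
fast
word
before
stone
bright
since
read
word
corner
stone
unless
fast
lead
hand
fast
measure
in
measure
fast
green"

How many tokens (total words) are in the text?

31

Tokens: leave, hope, fast, wood, word, since, since, at, measure, here, if, fast, word, before, stone, bright, since, read, word, corner, stone, unless, fast, lead, hand, fast, measure, in, measure, fast, green
N = 31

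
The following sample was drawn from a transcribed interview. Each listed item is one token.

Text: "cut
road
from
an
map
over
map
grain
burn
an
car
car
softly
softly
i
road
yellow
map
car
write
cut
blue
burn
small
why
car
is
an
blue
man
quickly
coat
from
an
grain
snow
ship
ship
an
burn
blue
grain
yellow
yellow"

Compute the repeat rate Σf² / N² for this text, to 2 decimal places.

0.06

Frequencies: an:5, car:4, map:3, grain:3, burn:3, yellow:3, blue:3, cut:2, road:2, from:2, softly:2, ship:2, over:1, i:1, write:1, small:1, why:1, is:1, man:1, quickly:1, … (2 more, each freq 1)
Σf² = 116; N² = 1936
Repeat rate = 116 / 1936 = 0.06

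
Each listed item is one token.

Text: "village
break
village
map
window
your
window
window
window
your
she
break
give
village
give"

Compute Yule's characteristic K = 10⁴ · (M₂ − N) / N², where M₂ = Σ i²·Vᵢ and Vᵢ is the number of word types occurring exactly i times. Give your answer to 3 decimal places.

Frequencies: window:4, village:3, break:2, your:2, give:2, map:1, she:1
N = 15. Frequency spectrum: V_1=2, V_2=3, V_3=1, V_4=1
M₂ = 1²·2 + 2²·3 + 3²·1 + 4²·1 = 39
K = 10000 × (39 − 15) / 15² = 1066.667

1066.667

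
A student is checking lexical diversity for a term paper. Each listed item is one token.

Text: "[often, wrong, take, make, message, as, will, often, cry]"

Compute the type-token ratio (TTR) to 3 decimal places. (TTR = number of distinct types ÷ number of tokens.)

N = 9 tokens, V = 8 types.
TTR = V / N = 8 / 9 = 0.889

0.889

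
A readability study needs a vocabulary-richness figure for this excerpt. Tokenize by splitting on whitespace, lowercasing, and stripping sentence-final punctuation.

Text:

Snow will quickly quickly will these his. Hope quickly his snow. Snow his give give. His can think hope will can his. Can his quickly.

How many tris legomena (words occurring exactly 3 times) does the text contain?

Frequencies: his:6, quickly:4, snow:3, will:3, can:3, hope:2, give:2, these:1, think:1
Words with frequency 3: can, snow, will

3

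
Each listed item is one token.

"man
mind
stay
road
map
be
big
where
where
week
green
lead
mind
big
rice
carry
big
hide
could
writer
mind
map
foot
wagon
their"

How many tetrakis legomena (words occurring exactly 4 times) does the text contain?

Frequencies: mind:3, big:3, map:2, where:2, man:1, stay:1, road:1, be:1, week:1, green:1, lead:1, rice:1, carry:1, hide:1, could:1, writer:1, foot:1, wagon:1, their:1
Words with frequency 4: (none)

0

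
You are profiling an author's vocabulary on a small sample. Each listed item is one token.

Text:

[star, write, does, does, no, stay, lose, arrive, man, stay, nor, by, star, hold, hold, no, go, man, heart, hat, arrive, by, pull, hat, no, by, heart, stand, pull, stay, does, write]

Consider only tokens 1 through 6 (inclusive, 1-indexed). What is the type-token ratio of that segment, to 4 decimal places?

0.8333

Segment tokens 1–6: star, write, does, does, no, stay
Segment N = 6, segment V = 5.
TTR = 5 / 6 = 0.8333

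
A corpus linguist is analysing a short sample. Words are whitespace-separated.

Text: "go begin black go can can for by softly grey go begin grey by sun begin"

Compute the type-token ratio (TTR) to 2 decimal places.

0.56

N = 16 tokens, V = 9 types.
TTR = V / N = 9 / 16 = 0.56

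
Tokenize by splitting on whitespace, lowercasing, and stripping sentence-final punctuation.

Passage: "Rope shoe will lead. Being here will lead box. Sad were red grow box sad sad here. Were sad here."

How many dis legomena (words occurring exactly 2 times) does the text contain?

Frequencies: sad:4, here:3, will:2, lead:2, box:2, were:2, rope:1, shoe:1, being:1, red:1, grow:1
Words with frequency 2: box, lead, were, will

4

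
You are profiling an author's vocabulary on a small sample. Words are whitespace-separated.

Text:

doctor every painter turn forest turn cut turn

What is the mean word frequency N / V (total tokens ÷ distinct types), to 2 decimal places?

N = 8 tokens, V = 6 types.
Mean frequency = N / V = 8 / 6 = 1.33

1.33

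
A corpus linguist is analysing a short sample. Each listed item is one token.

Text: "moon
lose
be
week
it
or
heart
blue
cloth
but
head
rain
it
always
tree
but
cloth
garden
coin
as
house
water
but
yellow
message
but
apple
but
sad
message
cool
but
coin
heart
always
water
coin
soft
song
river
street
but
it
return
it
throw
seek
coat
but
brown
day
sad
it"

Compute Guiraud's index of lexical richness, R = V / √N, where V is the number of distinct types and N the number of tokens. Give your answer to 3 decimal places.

4.670

N = 53, V = 34.
√N = 7.280110
R = 34 / 7.280110 = 4.670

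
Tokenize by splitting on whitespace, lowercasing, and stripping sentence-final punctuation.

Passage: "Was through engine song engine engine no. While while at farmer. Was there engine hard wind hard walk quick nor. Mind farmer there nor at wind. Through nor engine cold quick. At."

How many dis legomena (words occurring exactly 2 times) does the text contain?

8

Frequencies: engine:5, at:3, nor:3, was:2, through:2, while:2, farmer:2, there:2, hard:2, wind:2, quick:2, song:1, no:1, walk:1, mind:1, cold:1
Words with frequency 2: farmer, hard, quick, there, through, was, while, wind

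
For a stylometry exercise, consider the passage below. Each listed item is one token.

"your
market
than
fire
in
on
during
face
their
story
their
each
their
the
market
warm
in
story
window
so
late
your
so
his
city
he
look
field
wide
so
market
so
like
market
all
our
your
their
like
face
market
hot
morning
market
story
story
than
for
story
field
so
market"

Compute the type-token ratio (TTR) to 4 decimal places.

N = 52 tokens, V = 28 types.
TTR = V / N = 28 / 52 = 0.5385

0.5385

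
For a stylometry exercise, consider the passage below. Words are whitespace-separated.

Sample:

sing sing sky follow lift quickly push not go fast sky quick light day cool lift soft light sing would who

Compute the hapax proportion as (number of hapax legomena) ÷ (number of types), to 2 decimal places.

Frequencies: sing:3, sky:2, lift:2, light:2, follow:1, quickly:1, push:1, not:1, go:1, fast:1, quick:1, day:1, cool:1, soft:1, would:1, who:1
Hapax count = 12; type count = 16.
Ratio = 12 / 16 = 0.75

0.75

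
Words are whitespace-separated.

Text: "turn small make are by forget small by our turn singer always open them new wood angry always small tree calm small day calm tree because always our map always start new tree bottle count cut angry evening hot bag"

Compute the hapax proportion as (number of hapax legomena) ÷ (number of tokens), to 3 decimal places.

0.425

Frequencies: small:4, always:4, tree:3, turn:2, by:2, our:2, new:2, angry:2, calm:2, make:1, are:1, forget:1, singer:1, open:1, them:1, wood:1, day:1, because:1, map:1, start:1, … (6 more, each freq 1)
Hapax count = 17; token count = 40.
Ratio = 17 / 40 = 0.425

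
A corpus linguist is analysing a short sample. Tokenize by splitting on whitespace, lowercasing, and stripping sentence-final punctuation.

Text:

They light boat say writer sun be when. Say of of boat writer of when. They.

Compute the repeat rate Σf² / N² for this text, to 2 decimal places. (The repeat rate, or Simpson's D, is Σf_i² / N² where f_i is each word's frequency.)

0.13

Frequencies: of:3, they:2, boat:2, say:2, writer:2, when:2, light:1, sun:1, be:1
Σf² = 32; N² = 256
Repeat rate = 32 / 256 = 0.13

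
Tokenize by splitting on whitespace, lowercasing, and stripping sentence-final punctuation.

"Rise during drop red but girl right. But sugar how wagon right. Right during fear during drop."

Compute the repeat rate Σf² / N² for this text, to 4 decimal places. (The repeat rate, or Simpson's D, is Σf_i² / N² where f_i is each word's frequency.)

0.1142

Frequencies: during:3, right:3, drop:2, but:2, rise:1, red:1, girl:1, sugar:1, how:1, wagon:1, fear:1
Σf² = 33; N² = 289
Repeat rate = 33 / 289 = 0.1142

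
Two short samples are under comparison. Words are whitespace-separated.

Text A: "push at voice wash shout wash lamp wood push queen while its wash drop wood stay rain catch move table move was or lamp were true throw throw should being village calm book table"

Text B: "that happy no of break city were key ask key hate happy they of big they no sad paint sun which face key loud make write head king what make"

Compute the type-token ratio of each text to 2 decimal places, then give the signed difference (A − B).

TTR(A) = 26/34 = 0.76
TTR(B) = 23/30 = 0.77
Difference = 0.76 − 0.77 = -0.01

-0.01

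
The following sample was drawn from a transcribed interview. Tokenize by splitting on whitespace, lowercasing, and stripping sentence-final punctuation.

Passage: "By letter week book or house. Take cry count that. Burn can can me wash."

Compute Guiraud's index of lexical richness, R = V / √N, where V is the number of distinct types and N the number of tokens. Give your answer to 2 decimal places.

N = 15, V = 14.
√N = 3.872983
R = 14 / 3.872983 = 3.61

3.61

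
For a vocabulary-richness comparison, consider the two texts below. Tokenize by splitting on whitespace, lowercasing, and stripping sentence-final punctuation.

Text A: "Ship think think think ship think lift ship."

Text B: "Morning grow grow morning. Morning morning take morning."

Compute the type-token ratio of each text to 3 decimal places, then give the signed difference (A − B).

TTR(A) = 3/8 = 0.375
TTR(B) = 3/8 = 0.375
Difference = 0.375 − 0.375 = 0.000

0.000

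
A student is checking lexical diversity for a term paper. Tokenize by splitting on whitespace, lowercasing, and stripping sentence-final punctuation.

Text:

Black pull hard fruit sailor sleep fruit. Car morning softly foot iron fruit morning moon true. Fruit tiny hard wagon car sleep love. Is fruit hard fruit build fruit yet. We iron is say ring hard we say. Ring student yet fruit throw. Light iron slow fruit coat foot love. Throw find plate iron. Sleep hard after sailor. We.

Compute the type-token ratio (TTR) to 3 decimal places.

N = 59 tokens, V = 30 types.
TTR = V / N = 30 / 59 = 0.508

0.508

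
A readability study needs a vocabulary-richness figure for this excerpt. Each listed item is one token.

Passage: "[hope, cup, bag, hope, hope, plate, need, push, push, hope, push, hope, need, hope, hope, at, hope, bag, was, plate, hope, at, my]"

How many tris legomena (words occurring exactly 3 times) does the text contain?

Frequencies: hope:9, push:3, bag:2, plate:2, need:2, at:2, cup:1, was:1, my:1
Words with frequency 3: push

1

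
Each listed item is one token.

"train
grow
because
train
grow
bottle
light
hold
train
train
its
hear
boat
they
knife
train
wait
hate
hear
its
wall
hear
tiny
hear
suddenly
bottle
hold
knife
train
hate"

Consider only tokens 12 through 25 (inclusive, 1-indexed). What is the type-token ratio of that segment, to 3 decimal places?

0.786

Segment tokens 12–25: hear, boat, they, knife, train, wait, hate, hear, its, wall, hear, tiny, hear, suddenly
Segment N = 14, segment V = 11.
TTR = 11 / 14 = 0.786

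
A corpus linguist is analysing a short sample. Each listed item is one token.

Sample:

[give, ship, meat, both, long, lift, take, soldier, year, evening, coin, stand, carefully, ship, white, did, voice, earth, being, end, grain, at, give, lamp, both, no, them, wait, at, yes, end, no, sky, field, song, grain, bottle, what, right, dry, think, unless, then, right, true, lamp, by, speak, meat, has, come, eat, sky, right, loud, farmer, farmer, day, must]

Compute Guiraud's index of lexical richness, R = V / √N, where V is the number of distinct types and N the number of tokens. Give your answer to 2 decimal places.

5.99

N = 59, V = 46.
√N = 7.681146
R = 46 / 7.681146 = 5.99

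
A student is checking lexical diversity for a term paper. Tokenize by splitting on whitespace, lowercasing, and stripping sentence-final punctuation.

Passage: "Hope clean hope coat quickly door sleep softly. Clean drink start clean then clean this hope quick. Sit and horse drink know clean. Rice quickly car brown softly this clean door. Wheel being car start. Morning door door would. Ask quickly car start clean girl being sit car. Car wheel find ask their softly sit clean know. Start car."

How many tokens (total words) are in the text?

Tokens: hope, clean, hope, coat, quickly, door, sleep, softly, clean, drink, start, clean, then, clean, this, hope, quick, sit, and, horse, drink, know, clean, rice, quickly, car, brown, softly, this, clean, door, wheel, being, car, start, morning, door, door, would, ask, quickly, car, start, clean, girl, being, sit, car, car, wheel, find, ask, their, softly, sit, clean, know, start, car
N = 59

59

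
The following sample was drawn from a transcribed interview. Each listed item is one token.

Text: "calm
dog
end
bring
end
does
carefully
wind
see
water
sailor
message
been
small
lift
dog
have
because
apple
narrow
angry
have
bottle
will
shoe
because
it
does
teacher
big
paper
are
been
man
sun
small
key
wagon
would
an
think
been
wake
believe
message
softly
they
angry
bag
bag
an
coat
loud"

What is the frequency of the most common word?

Frequencies: been:3, dog:2, end:2, does:2, message:2, small:2, have:2, because:2, angry:2, an:2, bag:2, calm:1, bring:1, carefully:1, wind:1, see:1, water:1, sailor:1, lift:1, apple:1, … (21 more, each freq 1)
Most common: 'been' with frequency 3.

3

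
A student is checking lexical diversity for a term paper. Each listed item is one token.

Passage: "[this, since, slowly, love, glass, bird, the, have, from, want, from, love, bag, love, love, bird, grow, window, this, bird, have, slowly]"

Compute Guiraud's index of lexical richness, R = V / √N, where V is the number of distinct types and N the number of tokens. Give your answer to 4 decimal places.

N = 22, V = 13.
√N = 4.690416
R = 13 / 4.690416 = 2.7716

2.7716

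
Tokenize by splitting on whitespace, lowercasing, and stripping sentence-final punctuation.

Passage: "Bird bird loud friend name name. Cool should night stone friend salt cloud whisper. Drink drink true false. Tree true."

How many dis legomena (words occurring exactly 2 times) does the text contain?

5

Frequencies: bird:2, friend:2, name:2, drink:2, true:2, loud:1, cool:1, should:1, night:1, stone:1, salt:1, cloud:1, whisper:1, false:1, tree:1
Words with frequency 2: bird, drink, friend, name, true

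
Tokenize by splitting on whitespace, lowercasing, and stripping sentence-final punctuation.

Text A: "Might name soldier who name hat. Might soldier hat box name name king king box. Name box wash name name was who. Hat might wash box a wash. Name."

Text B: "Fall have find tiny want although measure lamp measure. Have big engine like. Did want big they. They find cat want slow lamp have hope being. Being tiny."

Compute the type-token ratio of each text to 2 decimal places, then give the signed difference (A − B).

-0.27

TTR(A) = 10/29 = 0.34
TTR(B) = 17/28 = 0.61
Difference = 0.34 − 0.61 = -0.27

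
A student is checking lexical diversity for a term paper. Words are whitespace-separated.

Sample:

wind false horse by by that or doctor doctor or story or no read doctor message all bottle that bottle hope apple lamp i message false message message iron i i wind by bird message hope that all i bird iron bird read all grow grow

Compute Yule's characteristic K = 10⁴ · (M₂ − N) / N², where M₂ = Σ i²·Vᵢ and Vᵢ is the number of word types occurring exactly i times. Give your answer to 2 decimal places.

387.52

Frequencies: message:5, i:4, by:3, that:3, or:3, doctor:3, all:3, bird:3, wind:2, false:2, read:2, bottle:2, hope:2, iron:2, grow:2, horse:1, story:1, no:1, apple:1, lamp:1
N = 46. Frequency spectrum: V_1=5, V_2=7, V_3=6, V_4=1, V_5=1
M₂ = 1²·5 + 2²·7 + 3²·6 + 4²·1 + 5²·1 = 128
K = 10000 × (128 − 46) / 46² = 387.52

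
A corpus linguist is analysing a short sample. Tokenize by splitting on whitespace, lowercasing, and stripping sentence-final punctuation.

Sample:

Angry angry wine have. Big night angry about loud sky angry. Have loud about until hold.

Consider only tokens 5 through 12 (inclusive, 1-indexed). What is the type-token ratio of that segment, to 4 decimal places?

Segment tokens 5–12: big, night, angry, about, loud, sky, angry, have
Segment N = 8, segment V = 7.
TTR = 7 / 8 = 0.8750

0.8750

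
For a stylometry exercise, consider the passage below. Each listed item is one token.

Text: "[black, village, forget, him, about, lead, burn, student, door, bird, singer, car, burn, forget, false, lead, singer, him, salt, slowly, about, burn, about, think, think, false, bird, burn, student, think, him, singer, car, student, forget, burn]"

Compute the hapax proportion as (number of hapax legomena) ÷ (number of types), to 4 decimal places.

0.3125

Frequencies: burn:5, forget:3, him:3, about:3, student:3, singer:3, think:3, lead:2, bird:2, car:2, false:2, black:1, village:1, door:1, salt:1, slowly:1
Hapax count = 5; type count = 16.
Ratio = 5 / 16 = 0.3125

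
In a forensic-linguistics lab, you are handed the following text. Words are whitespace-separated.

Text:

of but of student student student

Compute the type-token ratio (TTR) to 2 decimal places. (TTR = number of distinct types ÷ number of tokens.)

0.50

N = 6 tokens, V = 3 types.
TTR = V / N = 3 / 6 = 0.50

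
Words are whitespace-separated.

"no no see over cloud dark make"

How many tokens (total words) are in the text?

7

Tokens: no, no, see, over, cloud, dark, make
N = 7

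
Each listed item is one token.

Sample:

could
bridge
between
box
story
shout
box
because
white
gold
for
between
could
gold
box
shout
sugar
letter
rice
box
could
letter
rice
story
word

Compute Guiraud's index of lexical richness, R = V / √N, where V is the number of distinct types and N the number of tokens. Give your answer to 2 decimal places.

2.80

N = 25, V = 14.
√N = 5.000000
R = 14 / 5.000000 = 2.80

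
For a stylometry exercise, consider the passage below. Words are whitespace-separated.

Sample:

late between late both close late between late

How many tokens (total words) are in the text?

Tokens: late, between, late, both, close, late, between, late
N = 8

8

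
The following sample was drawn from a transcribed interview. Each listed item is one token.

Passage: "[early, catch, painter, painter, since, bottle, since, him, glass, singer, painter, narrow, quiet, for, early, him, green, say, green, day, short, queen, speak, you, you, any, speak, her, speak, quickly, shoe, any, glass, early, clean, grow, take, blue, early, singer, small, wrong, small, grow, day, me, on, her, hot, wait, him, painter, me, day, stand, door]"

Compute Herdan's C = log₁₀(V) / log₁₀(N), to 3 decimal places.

N = 56, V = 34.
log₁₀(V) = 1.531479, log₁₀(N) = 1.748188
C = 1.531479 / 1.748188 = 0.876

0.876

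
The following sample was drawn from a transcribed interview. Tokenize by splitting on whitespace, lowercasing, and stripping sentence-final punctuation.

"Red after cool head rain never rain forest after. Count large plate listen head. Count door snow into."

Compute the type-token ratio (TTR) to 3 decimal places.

N = 18 tokens, V = 14 types.
TTR = V / N = 14 / 18 = 0.778

0.778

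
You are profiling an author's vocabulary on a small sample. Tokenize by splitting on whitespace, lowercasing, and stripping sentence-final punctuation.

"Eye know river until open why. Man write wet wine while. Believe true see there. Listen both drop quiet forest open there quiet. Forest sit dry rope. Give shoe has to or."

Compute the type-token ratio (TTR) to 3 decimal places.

0.875

N = 32 tokens, V = 28 types.
TTR = V / N = 28 / 32 = 0.875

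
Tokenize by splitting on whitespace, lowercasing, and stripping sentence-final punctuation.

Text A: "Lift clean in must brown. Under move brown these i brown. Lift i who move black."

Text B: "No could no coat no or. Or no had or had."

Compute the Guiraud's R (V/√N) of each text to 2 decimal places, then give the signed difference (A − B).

1.24

A: V=11, N=16, R=2.75
B: V=5, N=11, R=1.51
Difference = 2.75 − 1.51 = 1.24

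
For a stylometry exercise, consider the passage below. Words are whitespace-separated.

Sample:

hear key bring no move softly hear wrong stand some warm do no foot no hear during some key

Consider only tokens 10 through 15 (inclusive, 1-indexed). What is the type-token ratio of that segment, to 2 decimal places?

Segment tokens 10–15: some, warm, do, no, foot, no
Segment N = 6, segment V = 5.
TTR = 5 / 6 = 0.83

0.83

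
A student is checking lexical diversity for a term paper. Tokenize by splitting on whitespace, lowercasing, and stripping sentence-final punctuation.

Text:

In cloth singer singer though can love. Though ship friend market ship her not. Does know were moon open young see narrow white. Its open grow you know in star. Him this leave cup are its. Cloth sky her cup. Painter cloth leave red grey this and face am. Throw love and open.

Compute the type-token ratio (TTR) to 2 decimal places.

N = 53 tokens, V = 37 types.
TTR = V / N = 37 / 53 = 0.70

0.70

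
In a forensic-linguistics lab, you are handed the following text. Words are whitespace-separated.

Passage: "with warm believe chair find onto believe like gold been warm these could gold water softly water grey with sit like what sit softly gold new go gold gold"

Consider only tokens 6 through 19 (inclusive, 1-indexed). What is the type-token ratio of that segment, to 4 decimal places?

0.8571

Segment tokens 6–19: onto, believe, like, gold, been, warm, these, could, gold, water, softly, water, grey, with
Segment N = 14, segment V = 12.
TTR = 12 / 14 = 0.8571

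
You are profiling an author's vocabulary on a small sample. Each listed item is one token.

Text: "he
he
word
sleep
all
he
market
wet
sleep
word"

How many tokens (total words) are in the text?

Tokens: he, he, word, sleep, all, he, market, wet, sleep, word
N = 10

10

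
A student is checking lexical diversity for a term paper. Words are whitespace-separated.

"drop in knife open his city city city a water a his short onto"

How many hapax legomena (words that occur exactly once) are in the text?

Frequencies: city:3, his:2, a:2, drop:1, in:1, knife:1, open:1, water:1, short:1, onto:1
Hapax (freq=1): drop, in, knife, onto, open, short, water

7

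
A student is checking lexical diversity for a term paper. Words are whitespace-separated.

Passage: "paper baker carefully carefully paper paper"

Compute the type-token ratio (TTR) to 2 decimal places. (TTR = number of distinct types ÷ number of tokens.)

N = 6 tokens, V = 3 types.
TTR = V / N = 3 / 6 = 0.50

0.50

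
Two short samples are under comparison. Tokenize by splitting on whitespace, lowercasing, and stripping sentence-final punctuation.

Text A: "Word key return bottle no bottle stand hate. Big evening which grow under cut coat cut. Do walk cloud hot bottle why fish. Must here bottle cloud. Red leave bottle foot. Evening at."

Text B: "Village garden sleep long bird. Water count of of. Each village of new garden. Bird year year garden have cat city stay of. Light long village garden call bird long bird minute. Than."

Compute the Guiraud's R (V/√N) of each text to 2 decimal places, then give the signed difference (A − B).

A: V=26, N=33, R=4.53
B: V=19, N=33, R=3.31
Difference = 4.53 − 3.31 = 1.22

1.22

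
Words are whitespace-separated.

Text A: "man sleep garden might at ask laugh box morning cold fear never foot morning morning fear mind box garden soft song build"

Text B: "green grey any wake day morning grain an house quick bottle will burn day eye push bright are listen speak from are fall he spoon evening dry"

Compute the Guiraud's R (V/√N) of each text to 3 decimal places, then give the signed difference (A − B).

A: V=17, N=22, R=3.624
B: V=25, N=27, R=4.811
Difference = 3.624 − 4.811 = -1.187

-1.187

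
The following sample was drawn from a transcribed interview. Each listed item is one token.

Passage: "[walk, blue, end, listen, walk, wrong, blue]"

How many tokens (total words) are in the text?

7

Tokens: walk, blue, end, listen, walk, wrong, blue
N = 7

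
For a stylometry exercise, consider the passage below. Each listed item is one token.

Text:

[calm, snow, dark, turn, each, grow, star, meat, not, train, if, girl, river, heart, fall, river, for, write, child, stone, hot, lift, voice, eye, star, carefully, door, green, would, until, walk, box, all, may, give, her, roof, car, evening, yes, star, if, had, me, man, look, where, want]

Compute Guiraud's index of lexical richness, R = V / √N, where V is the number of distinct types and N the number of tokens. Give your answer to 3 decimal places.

N = 48, V = 44.
√N = 6.928203
R = 44 / 6.928203 = 6.351

6.351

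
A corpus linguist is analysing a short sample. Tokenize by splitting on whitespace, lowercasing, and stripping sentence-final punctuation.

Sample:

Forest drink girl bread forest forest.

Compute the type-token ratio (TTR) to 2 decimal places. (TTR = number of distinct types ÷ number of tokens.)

N = 6 tokens, V = 4 types.
TTR = V / N = 4 / 6 = 0.67

0.67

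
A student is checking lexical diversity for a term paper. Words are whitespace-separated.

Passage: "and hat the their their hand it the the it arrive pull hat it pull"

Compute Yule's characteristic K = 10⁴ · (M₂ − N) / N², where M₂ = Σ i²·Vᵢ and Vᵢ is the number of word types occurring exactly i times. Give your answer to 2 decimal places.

800.00

Frequencies: the:3, it:3, hat:2, their:2, pull:2, and:1, hand:1, arrive:1
N = 15. Frequency spectrum: V_1=3, V_2=3, V_3=2
M₂ = 1²·3 + 2²·3 + 3²·2 = 33
K = 10000 × (33 − 15) / 15² = 800.00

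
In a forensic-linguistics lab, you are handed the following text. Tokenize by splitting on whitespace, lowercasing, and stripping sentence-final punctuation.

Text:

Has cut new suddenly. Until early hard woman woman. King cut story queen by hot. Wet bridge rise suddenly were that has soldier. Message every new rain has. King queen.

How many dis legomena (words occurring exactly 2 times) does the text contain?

6

Frequencies: has:3, cut:2, new:2, suddenly:2, woman:2, king:2, queen:2, until:1, early:1, hard:1, story:1, by:1, hot:1, wet:1, bridge:1, rise:1, were:1, that:1, soldier:1, message:1, … (2 more, each freq 1)
Words with frequency 2: cut, king, new, queen, suddenly, woman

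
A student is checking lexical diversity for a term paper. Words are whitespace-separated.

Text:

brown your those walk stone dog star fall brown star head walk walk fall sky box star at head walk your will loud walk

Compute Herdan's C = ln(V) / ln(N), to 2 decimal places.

0.83

N = 24, V = 14.
ln(V) = 2.639057, ln(N) = 3.178054
C = 2.639057 / 3.178054 = 0.83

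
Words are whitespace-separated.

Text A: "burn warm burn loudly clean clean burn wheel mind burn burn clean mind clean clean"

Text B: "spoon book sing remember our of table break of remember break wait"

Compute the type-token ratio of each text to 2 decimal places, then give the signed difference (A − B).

-0.35

TTR(A) = 6/15 = 0.40
TTR(B) = 9/12 = 0.75
Difference = 0.40 − 0.75 = -0.35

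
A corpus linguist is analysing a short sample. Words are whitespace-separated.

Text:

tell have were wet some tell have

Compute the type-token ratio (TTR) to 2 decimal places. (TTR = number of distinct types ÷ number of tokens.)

0.71

N = 7 tokens, V = 5 types.
TTR = V / N = 5 / 7 = 0.71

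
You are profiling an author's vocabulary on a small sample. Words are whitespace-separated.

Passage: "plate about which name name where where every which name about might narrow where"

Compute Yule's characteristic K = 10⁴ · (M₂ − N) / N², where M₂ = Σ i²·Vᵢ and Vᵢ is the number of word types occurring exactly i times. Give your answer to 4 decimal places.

Frequencies: name:3, where:3, about:2, which:2, plate:1, every:1, might:1, narrow:1
N = 14. Frequency spectrum: V_1=4, V_2=2, V_3=2
M₂ = 1²·4 + 2²·2 + 3²·2 = 30
K = 10000 × (30 − 14) / 14² = 816.3265

816.3265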